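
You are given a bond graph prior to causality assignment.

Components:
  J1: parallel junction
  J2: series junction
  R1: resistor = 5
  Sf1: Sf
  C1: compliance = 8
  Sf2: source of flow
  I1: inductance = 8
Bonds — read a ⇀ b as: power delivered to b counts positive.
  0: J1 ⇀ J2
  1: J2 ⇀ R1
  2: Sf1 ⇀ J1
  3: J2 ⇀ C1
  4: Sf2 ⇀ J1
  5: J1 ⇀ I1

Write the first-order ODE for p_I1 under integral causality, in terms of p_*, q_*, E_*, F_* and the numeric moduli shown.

dp_I1/dt = 5*F_Sf1 + 5*F_Sf2 - 5*p_I1/8 + q_C1/8

b2 →Sf1  (Sf1 fixes flow; stroke at Sf1)
b4 →Sf2  (Sf2: flow source, stroke at near end)
b3 →J2  (C1 outputs effort q/C1)
b5 →I1  (I1: I, integral causality)
b0 →J1  (J1 needs exactly one e-in)
b1 →J2  (J2 flow already set via bond 0)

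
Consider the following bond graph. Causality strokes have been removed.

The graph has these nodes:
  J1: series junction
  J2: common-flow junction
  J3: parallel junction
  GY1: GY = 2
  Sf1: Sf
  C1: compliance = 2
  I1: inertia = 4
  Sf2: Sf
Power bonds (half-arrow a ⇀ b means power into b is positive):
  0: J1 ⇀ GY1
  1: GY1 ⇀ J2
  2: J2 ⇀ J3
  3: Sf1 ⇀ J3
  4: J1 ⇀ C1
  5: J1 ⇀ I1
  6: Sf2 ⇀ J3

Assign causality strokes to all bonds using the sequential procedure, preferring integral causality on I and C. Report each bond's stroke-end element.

#3 stroke→Sf1  (source Sf1 imposes f)
#6 stroke→Sf2  (Sf2 (Sf) sets flow on bond)
#2 stroke→J3  (only one effort-in slot at J3)
#1 stroke→J2  (J2: bond 2 brought flow, rest push out)
#0 stroke→J1  (through GY1, causality inverts; strokes same side of GY1)
#4 stroke→J1  (C1 integral (e out))
#5 stroke→I1  (only one flow-in slot at J1)

#0 |J1
#1 |J2
#2 |J3
#3 |Sf1
#4 |J1
#5 |I1
#6 |Sf2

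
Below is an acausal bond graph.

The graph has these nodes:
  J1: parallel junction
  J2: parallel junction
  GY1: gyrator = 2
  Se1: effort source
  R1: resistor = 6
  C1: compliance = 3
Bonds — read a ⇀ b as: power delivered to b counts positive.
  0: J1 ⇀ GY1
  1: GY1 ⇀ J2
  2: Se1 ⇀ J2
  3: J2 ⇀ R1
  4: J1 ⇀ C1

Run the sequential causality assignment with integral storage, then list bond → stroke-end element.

bond 2 |J2  (Se1 (Se) sets effort on bond)
bond 1 |GY1  (J2 effort already set via bond 2)
bond 3 |R1  (J2 effort already set via bond 2)
bond 0 |GY1  (GY1 both-in/both-out from 1)
bond 4 |J1  (J1 needs exactly one e-in)

β0 stroke→GY1
β1 stroke→GY1
β2 stroke→J2
β3 stroke→R1
β4 stroke→J1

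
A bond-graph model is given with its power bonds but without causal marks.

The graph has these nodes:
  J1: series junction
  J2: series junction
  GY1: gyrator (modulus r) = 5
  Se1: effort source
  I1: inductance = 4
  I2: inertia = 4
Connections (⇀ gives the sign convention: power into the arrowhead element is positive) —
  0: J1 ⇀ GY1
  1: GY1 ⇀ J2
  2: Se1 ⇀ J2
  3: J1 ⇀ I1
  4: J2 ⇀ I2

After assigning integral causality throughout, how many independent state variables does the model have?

2  (I1, I2 all integral)

b2 stroke at J2  (Se1 fixes effort; stroke away)
b3 stroke at I1  (I1: I, integral causality)
b0 stroke at J1  (common-f at J1 fixed by 3)
b1 stroke at J2  (GY1: gyrator matches bond 0)
b4 stroke at I2  (only one flow-in slot at J2)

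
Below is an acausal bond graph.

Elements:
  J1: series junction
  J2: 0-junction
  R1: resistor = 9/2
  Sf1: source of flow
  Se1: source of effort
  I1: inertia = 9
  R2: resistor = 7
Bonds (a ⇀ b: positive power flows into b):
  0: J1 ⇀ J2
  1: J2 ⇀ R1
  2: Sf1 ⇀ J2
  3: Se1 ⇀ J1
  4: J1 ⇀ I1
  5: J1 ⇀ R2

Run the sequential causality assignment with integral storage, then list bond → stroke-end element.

β0 stroke→J1
β1 stroke→J2
β2 stroke→Sf1
β3 stroke→J1
β4 stroke→I1
β5 stroke→J1

β2 →Sf1  (Sf1 (Sf) sets flow on bond)
β3 →J1  (source Se1 imposes e)
β4 →I1  (I1: I, integral causality)
β0 →J1  (J1 flow already set via bond 4)
β5 →J1  (J1 flow already set via bond 4)
β1 →J2  (only one effort-in slot at J2)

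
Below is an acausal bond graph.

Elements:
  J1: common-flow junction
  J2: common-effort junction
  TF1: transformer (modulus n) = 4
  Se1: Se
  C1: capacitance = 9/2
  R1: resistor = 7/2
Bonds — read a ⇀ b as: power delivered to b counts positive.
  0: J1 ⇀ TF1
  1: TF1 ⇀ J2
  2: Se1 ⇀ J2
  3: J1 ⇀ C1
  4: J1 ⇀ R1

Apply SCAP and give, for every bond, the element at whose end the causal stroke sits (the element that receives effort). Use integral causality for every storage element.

β0 stroke→J1
β1 stroke→TF1
β2 stroke→J2
β3 stroke→J1
β4 stroke→R1

#2 →J2  (Se1: effort source, stroke at far end)
#1 →TF1  (common-e at J2 fixed by 2)
#0 →J1  (TF TF1: opposite of bond 1)
#3 →J1  (C1 outputs effort q/C1)
#4 →R1  (closing 1-jn rule on J1)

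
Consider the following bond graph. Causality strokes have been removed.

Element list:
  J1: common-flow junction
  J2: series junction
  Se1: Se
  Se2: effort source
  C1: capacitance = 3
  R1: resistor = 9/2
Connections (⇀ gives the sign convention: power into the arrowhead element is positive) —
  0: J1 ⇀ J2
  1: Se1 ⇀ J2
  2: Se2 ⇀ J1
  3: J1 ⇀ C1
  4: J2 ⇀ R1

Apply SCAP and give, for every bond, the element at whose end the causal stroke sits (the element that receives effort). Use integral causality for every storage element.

#1 stroke→J2  (source Se1 imposes e)
#2 stroke→J1  (Se2: effort source, stroke at far end)
#3 stroke→J1  (C1 integral (e out))
#0 stroke→J2  (closing 1-jn rule on J1)
#4 stroke→R1  (J2 needs exactly one f-in)

b0 →J2
b1 →J2
b2 →J1
b3 →J1
b4 →R1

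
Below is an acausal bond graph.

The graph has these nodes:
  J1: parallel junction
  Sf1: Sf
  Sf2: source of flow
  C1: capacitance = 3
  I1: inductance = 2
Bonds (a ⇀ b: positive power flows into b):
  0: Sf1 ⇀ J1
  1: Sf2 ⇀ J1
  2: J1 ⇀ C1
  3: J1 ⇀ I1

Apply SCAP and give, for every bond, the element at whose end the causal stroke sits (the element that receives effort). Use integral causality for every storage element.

β0 stroke at Sf1  (source Sf1 imposes f)
β1 stroke at Sf2  (Sf2: flow source, stroke at near end)
β2 stroke at J1  (C1: C, integral causality)
β3 stroke at I1  (J1: bond 2 brought effort, rest push out)

bond 0 stroke at Sf1
bond 1 stroke at Sf2
bond 2 stroke at J1
bond 3 stroke at I1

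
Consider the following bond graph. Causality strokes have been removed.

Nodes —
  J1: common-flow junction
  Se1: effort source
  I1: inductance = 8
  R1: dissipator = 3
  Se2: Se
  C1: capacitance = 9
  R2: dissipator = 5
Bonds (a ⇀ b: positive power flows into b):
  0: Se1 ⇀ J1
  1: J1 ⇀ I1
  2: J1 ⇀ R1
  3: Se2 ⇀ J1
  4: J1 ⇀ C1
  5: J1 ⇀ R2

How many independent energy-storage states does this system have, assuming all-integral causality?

β0 stroke at J1  (Se1 fixes effort; stroke away)
β3 stroke at J1  (Se2: effort source, stroke at far end)
β1 stroke at I1  (I1 integral (f out))
β2 stroke at J1  (common-f at J1 fixed by 1)
β4 stroke at J1  (J1: bond 1 brought flow, rest push out)
β5 stroke at J1  (J1: bond 1 brought flow, rest push out)

2  (C1, I1 all integral)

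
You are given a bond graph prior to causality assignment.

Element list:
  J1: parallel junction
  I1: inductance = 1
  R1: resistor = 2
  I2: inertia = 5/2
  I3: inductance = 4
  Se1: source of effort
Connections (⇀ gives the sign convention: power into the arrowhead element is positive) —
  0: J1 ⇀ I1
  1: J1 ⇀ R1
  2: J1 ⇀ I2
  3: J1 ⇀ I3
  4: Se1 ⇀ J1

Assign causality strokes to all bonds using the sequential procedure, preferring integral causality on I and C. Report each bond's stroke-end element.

b4 stroke at J1  (Se1 (Se) sets effort on bond)
b0 stroke at I1  (common-e at J1 fixed by 4)
b1 stroke at R1  (J1 effort already set via bond 4)
b2 stroke at I2  (J1 effort already set via bond 4)
b3 stroke at I3  (J1: bond 4 brought effort, rest push out)

b0 |I1
b1 |R1
b2 |I2
b3 |I3
b4 |J1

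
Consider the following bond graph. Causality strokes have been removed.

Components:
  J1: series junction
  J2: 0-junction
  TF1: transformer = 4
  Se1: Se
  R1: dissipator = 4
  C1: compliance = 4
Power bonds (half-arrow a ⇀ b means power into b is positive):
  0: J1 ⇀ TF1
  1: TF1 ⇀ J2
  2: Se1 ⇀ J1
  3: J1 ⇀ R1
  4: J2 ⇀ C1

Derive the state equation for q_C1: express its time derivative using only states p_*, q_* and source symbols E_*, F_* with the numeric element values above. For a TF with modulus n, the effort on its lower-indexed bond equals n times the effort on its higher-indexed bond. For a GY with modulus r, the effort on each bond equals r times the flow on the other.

β2 |J1  (Se1: effort source, stroke at far end)
β4 |J2  (prefer integral on C1)
β1 |TF1  (J2: bond 4 brought effort, rest push out)
β0 |J1  (TF1: transformer flips bond 1)
β3 |R1  (J1 needs exactly one f-in)

dq_C1/dt = E_Se1 - q_C1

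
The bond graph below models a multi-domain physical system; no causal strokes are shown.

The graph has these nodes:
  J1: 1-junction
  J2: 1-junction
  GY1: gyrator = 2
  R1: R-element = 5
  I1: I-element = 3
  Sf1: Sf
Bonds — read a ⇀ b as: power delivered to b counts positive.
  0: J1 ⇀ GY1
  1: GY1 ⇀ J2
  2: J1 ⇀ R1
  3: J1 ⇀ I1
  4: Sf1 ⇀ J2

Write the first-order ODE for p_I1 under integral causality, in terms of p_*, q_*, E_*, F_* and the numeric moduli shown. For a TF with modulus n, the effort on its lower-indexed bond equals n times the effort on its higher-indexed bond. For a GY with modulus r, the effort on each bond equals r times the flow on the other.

β4 stroke at Sf1  (Sf1 fixes flow; stroke at Sf1)
β1 stroke at J2  (J2: bond 4 brought flow, rest push out)
β0 stroke at J1  (GY1: gyrator matches bond 1)
β3 stroke at I1  (prefer integral on I1)
β2 stroke at J1  (common-f at J1 fixed by 3)

dp_I1/dt = -2*F_Sf1 - 5*p_I1/3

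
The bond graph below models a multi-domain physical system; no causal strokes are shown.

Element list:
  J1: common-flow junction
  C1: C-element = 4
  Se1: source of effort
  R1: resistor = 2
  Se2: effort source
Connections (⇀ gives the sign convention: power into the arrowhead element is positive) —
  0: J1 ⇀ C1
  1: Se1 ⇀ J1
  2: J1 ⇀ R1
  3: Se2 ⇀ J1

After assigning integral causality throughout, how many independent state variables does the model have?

1  (C1 all integral)

b1 |J1  (Se1 fixes effort; stroke away)
b3 |J1  (Se2 fixes effort; stroke away)
b0 |J1  (C1: C, integral causality)
b2 |R1  (J1: last free bond brings flow in)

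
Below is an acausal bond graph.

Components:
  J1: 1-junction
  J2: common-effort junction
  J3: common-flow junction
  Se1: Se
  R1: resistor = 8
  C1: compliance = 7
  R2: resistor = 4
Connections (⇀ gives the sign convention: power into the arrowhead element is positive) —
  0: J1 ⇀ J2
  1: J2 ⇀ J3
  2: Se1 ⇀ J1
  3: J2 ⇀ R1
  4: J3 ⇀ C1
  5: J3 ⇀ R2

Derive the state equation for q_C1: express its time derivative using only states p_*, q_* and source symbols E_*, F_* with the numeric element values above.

dq_C1/dt = E_Se1/4 - q_C1/28

bond 2 →J1  (Se1 (Se) sets effort on bond)
bond 0 →J2  (J1 needs exactly one f-in)
bond 1 →J3  (J2 effort already set via bond 0)
bond 3 →R1  (common-e at J2 fixed by 0)
bond 4 →J3  (C1 outputs effort q/C1)
bond 5 →R2  (J3 needs exactly one f-in)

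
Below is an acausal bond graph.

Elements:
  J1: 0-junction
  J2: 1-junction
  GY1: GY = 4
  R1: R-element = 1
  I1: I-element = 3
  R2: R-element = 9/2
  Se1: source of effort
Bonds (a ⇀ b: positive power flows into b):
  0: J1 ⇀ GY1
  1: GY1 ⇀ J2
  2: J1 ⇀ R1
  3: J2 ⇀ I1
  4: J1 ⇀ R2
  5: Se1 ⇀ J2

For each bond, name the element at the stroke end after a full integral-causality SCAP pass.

β0 stroke at J1
β1 stroke at J2
β2 stroke at R1
β3 stroke at I1
β4 stroke at R2
β5 stroke at J2

b5 stroke at J2  (Se1: effort source, stroke at far end)
b3 stroke at I1  (I1: I, integral causality)
b1 stroke at J2  (J2: bond 3 brought flow, rest push out)
b0 stroke at J1  (GY1 both-in/both-out from 1)
b2 stroke at R1  (J1: bond 0 brought effort, rest push out)
b4 stroke at R2  (J1: bond 0 brought effort, rest push out)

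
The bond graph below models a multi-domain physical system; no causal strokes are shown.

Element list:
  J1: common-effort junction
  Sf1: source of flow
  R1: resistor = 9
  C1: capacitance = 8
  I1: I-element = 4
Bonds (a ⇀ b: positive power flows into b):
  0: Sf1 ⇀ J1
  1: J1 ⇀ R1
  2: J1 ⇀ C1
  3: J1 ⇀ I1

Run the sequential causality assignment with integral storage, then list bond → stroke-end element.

b0 stroke at Sf1  (Sf1 (Sf) sets flow on bond)
b2 stroke at J1  (prefer integral on C1)
b1 stroke at R1  (0-jn J1 has e-setter on 2)
b3 stroke at I1  (0-jn J1 has e-setter on 2)

β0 |Sf1
β1 |R1
β2 |J1
β3 |I1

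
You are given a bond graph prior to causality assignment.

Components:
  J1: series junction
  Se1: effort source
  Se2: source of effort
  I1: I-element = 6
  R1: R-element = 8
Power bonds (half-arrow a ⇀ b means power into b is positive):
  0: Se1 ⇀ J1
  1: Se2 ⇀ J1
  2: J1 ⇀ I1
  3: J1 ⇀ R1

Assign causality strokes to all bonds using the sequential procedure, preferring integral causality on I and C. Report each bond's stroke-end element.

β0 stroke→J1  (source Se1 imposes e)
β1 stroke→J1  (Se2 (Se) sets effort on bond)
β2 stroke→I1  (prefer integral on I1)
β3 stroke→J1  (common-f at J1 fixed by 2)

β0 stroke→J1
β1 stroke→J1
β2 stroke→I1
β3 stroke→J1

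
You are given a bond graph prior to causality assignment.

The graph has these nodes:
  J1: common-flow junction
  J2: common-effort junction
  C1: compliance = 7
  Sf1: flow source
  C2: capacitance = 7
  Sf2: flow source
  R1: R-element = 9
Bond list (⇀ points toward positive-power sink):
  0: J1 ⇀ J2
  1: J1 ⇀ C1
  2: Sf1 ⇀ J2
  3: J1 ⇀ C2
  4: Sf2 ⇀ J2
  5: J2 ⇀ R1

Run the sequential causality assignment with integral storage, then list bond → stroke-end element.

#2 |Sf1  (Sf1 fixes flow; stroke at Sf1)
#4 |Sf2  (source Sf2 imposes f)
#1 |J1  (prefer integral on C1)
#3 |J1  (prefer integral on C2)
#0 |J2  (J1: last free bond brings flow in)
#5 |R1  (J2: bond 0 brought effort, rest push out)

#0 |J2
#1 |J1
#2 |Sf1
#3 |J1
#4 |Sf2
#5 |R1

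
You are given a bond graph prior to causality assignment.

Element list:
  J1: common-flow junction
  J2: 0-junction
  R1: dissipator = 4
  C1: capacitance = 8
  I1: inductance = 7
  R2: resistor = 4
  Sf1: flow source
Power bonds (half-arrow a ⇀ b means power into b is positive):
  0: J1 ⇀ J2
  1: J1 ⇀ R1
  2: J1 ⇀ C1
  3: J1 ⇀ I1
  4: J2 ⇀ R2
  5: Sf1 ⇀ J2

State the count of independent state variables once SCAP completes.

2  (C1, I1 all integral)

b5 stroke at Sf1  (Sf1 (Sf) sets flow on bond)
b2 stroke at J1  (C1 outputs effort q/C1)
b3 stroke at I1  (I1: I, integral causality)
b0 stroke at J1  (1-jn J1 has f-setter on 3)
b1 stroke at J1  (J1 flow already set via bond 3)
b4 stroke at J2  (J2: last free bond brings effort in)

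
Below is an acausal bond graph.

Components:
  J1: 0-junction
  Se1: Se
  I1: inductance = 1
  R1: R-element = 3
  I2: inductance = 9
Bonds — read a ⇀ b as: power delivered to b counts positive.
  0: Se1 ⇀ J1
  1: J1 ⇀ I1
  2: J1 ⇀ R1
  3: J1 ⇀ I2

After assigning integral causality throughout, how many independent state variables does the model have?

2  (I1, I2 all integral)

β0 stroke→J1  (Se1 fixes effort; stroke away)
β1 stroke→I1  (J1: bond 0 brought effort, rest push out)
β2 stroke→R1  (common-e at J1 fixed by 0)
β3 stroke→I2  (common-e at J1 fixed by 0)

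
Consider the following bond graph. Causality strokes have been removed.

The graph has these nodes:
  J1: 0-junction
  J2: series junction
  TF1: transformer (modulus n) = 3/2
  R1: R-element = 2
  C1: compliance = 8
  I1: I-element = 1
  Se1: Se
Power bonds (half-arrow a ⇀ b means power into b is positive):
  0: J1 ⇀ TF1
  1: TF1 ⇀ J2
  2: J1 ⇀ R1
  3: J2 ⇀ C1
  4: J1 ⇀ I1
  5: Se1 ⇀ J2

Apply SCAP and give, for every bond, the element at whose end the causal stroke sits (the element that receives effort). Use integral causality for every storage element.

#5 |J2  (source Se1 imposes e)
#3 |J2  (C1 integral (e out))
#1 |TF1  (J2 needs exactly one f-in)
#0 |J1  (TF1 one-in-one-out from 1)
#2 |R1  (0-jn J1 has e-setter on 0)
#4 |I1  (J1 effort already set via bond 0)

#0 |J1
#1 |TF1
#2 |R1
#3 |J2
#4 |I1
#5 |J2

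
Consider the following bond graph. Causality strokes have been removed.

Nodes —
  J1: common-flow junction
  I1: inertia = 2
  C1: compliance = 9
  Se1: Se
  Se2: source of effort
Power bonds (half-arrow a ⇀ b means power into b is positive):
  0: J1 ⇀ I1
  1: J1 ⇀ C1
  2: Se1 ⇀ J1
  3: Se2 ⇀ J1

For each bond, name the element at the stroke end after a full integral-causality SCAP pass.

bond 2 stroke→J1  (source Se1 imposes e)
bond 3 stroke→J1  (source Se2 imposes e)
bond 0 stroke→I1  (I1 integral (f out))
bond 1 stroke→J1  (J1 flow already set via bond 0)

b0 stroke→I1
b1 stroke→J1
b2 stroke→J1
b3 stroke→J1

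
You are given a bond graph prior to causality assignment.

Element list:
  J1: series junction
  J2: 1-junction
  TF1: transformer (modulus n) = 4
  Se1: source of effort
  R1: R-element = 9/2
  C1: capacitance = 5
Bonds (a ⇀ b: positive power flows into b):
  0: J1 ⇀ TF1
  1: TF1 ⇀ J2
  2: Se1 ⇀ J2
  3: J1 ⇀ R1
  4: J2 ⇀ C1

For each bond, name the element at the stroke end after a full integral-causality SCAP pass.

#2 stroke→J2  (Se1: effort source, stroke at far end)
#4 stroke→J2  (C1 outputs effort q/C1)
#1 stroke→TF1  (closing 1-jn rule on J2)
#0 stroke→J1  (TF1: transformer flips bond 1)
#3 stroke→R1  (J1 needs exactly one f-in)

bond 0 →J1
bond 1 →TF1
bond 2 →J2
bond 3 →R1
bond 4 →J2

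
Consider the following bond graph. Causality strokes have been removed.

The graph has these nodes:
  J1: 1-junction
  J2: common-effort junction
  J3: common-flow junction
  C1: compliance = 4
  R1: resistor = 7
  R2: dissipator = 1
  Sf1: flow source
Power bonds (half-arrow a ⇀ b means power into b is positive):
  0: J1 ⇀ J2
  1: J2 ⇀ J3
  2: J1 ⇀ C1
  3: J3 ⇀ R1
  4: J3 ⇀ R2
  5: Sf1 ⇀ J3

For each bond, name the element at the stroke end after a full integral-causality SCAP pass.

b5 stroke at Sf1  (Sf1 (Sf) sets flow on bond)
b1 stroke at J3  (common-f at J3 fixed by 5)
b3 stroke at J3  (J3 flow already set via bond 5)
b4 stroke at J3  (common-f at J3 fixed by 5)
b0 stroke at J2  (closing 0-jn rule on J2)
b2 stroke at J1  (common-f at J1 fixed by 0)

β0 →J2
β1 →J3
β2 →J1
β3 →J3
β4 →J3
β5 →Sf1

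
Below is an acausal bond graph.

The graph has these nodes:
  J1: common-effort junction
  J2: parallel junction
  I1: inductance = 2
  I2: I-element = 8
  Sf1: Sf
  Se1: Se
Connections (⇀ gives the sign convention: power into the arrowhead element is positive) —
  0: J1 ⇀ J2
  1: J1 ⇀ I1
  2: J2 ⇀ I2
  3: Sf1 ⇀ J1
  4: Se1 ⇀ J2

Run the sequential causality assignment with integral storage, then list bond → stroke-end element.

b0 stroke→J1
b1 stroke→I1
b2 stroke→I2
b3 stroke→Sf1
b4 stroke→J2

β3 stroke at Sf1  (source Sf1 imposes f)
β4 stroke at J2  (Se1 (Se) sets effort on bond)
β0 stroke at J1  (J2: bond 4 brought effort, rest push out)
β2 stroke at I2  (J2 effort already set via bond 4)
β1 stroke at I1  (J1: bond 0 brought effort, rest push out)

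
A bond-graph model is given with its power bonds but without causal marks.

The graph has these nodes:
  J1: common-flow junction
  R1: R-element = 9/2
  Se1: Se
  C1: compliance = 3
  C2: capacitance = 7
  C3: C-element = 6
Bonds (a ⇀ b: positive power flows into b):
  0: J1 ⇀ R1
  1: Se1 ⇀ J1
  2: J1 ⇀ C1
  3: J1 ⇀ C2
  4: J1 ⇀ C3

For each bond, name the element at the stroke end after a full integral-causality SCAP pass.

bond 0 |R1
bond 1 |J1
bond 2 |J1
bond 3 |J1
bond 4 |J1

bond 1 →J1  (Se1 fixes effort; stroke away)
bond 2 →J1  (C1 outputs effort q/C1)
bond 3 →J1  (prefer integral on C2)
bond 4 →J1  (C3: C, integral causality)
bond 0 →R1  (J1 needs exactly one f-in)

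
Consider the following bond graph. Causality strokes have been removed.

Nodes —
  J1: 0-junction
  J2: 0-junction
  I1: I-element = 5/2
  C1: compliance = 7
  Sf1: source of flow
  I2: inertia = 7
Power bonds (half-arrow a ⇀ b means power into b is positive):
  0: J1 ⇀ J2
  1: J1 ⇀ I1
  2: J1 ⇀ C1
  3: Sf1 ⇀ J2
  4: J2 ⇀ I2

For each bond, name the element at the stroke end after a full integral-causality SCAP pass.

β0 stroke at J2
β1 stroke at I1
β2 stroke at J1
β3 stroke at Sf1
β4 stroke at I2

#3 |Sf1  (Sf1 (Sf) sets flow on bond)
#1 |I1  (prefer integral on I1)
#2 |J1  (C1: C, integral causality)
#0 |J2  (0-jn J1 has e-setter on 2)
#4 |I2  (J2 effort already set via bond 0)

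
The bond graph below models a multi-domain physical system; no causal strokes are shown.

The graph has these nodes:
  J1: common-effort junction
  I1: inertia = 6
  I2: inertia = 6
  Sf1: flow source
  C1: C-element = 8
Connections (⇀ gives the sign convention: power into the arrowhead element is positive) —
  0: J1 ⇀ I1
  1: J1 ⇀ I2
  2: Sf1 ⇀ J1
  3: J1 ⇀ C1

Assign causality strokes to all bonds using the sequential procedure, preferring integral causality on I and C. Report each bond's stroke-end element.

bond 0 stroke at I1
bond 1 stroke at I2
bond 2 stroke at Sf1
bond 3 stroke at J1

bond 2 |Sf1  (source Sf1 imposes f)
bond 0 |I1  (prefer integral on I1)
bond 1 |I2  (I2: I, integral causality)
bond 3 |J1  (J1: last free bond brings effort in)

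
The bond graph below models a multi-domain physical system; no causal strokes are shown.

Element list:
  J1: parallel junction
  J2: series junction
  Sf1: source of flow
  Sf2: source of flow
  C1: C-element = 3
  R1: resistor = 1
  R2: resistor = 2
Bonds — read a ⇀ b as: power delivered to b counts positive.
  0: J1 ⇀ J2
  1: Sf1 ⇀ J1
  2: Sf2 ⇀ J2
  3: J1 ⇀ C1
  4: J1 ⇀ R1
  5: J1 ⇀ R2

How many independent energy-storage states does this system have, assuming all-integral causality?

bond 1 |Sf1  (Sf1 (Sf) sets flow on bond)
bond 2 |Sf2  (Sf2 fixes flow; stroke at Sf2)
bond 0 |J2  (J2 flow already set via bond 2)
bond 3 |J1  (C1: C, integral causality)
bond 4 |R1  (0-jn J1 has e-setter on 3)
bond 5 |R2  (0-jn J1 has e-setter on 3)

1  (C1 all integral)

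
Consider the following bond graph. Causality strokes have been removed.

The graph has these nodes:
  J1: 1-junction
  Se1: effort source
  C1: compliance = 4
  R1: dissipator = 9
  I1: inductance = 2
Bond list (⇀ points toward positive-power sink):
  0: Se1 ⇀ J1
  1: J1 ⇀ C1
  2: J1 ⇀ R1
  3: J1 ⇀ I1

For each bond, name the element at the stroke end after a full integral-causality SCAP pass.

#0 stroke at J1  (Se1: effort source, stroke at far end)
#1 stroke at J1  (prefer integral on C1)
#3 stroke at I1  (I1: I, integral causality)
#2 stroke at J1  (J1: bond 3 brought flow, rest push out)

#0 stroke→J1
#1 stroke→J1
#2 stroke→J1
#3 stroke→I1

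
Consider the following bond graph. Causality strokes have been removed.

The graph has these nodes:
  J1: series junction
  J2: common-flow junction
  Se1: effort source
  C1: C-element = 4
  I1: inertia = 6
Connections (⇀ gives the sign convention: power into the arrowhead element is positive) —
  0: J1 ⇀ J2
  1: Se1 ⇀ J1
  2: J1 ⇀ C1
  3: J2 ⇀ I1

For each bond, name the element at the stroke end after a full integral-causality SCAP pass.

β1 stroke at J1  (Se1 (Se) sets effort on bond)
β2 stroke at J1  (C1: C, integral causality)
β0 stroke at J2  (J1: last free bond brings flow in)
β3 stroke at I1  (J2 needs exactly one f-in)

#0 |J2
#1 |J1
#2 |J1
#3 |I1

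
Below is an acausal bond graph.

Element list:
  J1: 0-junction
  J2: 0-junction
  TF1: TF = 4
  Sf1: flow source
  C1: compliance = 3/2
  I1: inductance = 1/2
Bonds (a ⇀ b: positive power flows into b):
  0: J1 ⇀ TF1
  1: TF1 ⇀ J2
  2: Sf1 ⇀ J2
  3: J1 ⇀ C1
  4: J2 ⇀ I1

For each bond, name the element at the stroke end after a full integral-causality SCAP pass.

b0 →TF1
b1 →J2
b2 →Sf1
b3 →J1
b4 →I1

b2 |Sf1  (source Sf1 imposes f)
b3 |J1  (C1: C, integral causality)
b0 |TF1  (J1: bond 3 brought effort, rest push out)
b1 |J2  (TF TF1: opposite of bond 0)
b4 |I1  (J2: bond 1 brought effort, rest push out)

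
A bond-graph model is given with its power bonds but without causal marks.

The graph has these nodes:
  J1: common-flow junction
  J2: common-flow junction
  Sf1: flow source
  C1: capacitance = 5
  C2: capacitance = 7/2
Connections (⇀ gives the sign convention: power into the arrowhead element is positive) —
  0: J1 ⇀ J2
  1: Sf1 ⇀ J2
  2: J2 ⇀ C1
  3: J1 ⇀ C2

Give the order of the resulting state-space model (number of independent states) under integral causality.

b1 stroke→Sf1  (source Sf1 imposes f)
b0 stroke→J2  (1-jn J2 has f-setter on 1)
b2 stroke→J2  (1-jn J2 has f-setter on 1)
b3 stroke→J1  (J1 flow already set via bond 0)

2  (C1, C2 all integral)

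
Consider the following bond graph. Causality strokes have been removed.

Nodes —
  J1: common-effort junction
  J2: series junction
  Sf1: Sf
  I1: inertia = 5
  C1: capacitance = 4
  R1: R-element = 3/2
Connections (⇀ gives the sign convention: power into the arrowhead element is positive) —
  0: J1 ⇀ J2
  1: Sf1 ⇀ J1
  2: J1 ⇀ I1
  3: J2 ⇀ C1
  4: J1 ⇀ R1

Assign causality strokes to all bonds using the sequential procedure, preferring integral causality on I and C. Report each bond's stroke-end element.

b1 |Sf1  (Sf1 (Sf) sets flow on bond)
b2 |I1  (I1: I, integral causality)
b3 |J2  (C1 outputs effort q/C1)
b0 |J1  (J2: last free bond brings flow in)
b4 |R1  (common-e at J1 fixed by 0)

#0 |J1
#1 |Sf1
#2 |I1
#3 |J2
#4 |R1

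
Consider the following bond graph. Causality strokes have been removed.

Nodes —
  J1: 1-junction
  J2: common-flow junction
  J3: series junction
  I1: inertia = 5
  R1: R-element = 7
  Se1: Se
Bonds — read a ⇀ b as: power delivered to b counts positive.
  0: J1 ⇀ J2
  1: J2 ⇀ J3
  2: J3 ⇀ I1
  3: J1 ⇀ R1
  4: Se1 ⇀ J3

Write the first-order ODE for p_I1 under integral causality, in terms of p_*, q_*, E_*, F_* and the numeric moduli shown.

#4 stroke→J3  (Se1 (Se) sets effort on bond)
#2 stroke→I1  (I1 integral (f out))
#1 stroke→J3  (common-f at J3 fixed by 2)
#0 stroke→J2  (common-f at J2 fixed by 1)
#3 stroke→J1  (common-f at J1 fixed by 0)

dp_I1/dt = E_Se1 - 7*p_I1/5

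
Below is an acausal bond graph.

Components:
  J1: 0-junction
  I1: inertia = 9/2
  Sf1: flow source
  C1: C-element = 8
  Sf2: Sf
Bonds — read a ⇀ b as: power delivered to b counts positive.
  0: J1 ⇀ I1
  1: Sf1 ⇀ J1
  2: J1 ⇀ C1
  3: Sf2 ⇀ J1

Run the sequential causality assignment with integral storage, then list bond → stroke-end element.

β0 →I1
β1 →Sf1
β2 →J1
β3 →Sf2

β1 →Sf1  (Sf1 fixes flow; stroke at Sf1)
β3 →Sf2  (Sf2: flow source, stroke at near end)
β0 →I1  (I1 outputs flow p/I1)
β2 →J1  (only one effort-in slot at J1)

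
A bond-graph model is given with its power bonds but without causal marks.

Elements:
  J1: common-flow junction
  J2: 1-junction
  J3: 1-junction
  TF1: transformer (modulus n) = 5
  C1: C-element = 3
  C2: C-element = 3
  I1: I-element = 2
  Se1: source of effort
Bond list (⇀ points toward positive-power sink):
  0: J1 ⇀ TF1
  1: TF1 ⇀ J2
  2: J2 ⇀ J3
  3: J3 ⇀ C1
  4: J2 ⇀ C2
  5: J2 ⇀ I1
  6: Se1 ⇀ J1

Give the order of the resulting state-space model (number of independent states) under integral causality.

3  (C1, C2, I1 all integral)

#6 stroke at J1  (Se1 fixes effort; stroke away)
#0 stroke at TF1  (J1: last free bond brings flow in)
#1 stroke at J2  (through TF1, causality passes straight; one stroke at TF1)
#3 stroke at J3  (C1 integral (e out))
#2 stroke at J2  (J3: last free bond brings flow in)
#4 stroke at J2  (C2 integral (e out))
#5 stroke at I1  (J2 needs exactly one f-in)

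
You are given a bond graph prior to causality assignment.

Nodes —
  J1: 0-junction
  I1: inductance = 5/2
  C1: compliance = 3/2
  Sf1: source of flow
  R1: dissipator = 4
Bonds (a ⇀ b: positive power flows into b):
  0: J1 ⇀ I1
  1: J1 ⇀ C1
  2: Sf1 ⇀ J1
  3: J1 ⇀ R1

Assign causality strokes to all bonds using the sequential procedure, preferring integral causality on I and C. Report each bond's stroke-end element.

bond 2 stroke at Sf1  (Sf1: flow source, stroke at near end)
bond 0 stroke at I1  (I1: I, integral causality)
bond 1 stroke at J1  (C1: C, integral causality)
bond 3 stroke at R1  (common-e at J1 fixed by 1)

b0 →I1
b1 →J1
b2 →Sf1
b3 →R1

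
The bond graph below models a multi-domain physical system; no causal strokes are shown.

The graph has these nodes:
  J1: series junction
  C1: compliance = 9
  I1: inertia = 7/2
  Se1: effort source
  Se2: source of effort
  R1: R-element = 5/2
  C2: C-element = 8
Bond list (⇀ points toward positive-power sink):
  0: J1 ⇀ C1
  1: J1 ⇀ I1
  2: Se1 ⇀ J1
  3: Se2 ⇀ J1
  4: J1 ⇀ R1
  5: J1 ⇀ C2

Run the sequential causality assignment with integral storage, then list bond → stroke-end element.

#2 stroke at J1  (Se1: effort source, stroke at far end)
#3 stroke at J1  (Se2: effort source, stroke at far end)
#0 stroke at J1  (C1 integral (e out))
#1 stroke at I1  (prefer integral on I1)
#4 stroke at J1  (common-f at J1 fixed by 1)
#5 stroke at J1  (J1 flow already set via bond 1)

#0 stroke→J1
#1 stroke→I1
#2 stroke→J1
#3 stroke→J1
#4 stroke→J1
#5 stroke→J1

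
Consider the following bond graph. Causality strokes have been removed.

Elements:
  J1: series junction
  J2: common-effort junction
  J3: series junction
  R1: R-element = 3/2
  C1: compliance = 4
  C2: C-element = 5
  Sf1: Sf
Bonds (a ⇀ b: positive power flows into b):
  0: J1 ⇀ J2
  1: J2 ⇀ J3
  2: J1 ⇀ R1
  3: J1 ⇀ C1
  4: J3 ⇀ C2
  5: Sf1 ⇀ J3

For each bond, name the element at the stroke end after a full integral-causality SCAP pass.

bond 5 stroke→Sf1  (Sf1 fixes flow; stroke at Sf1)
bond 1 stroke→J3  (J3: bond 5 brought flow, rest push out)
bond 4 stroke→J3  (common-f at J3 fixed by 5)
bond 0 stroke→J2  (J2: last free bond brings effort in)
bond 2 stroke→J1  (J1 flow already set via bond 0)
bond 3 stroke→J1  (J1: bond 0 brought flow, rest push out)

b0 →J2
b1 →J3
b2 →J1
b3 →J1
b4 →J3
b5 →Sf1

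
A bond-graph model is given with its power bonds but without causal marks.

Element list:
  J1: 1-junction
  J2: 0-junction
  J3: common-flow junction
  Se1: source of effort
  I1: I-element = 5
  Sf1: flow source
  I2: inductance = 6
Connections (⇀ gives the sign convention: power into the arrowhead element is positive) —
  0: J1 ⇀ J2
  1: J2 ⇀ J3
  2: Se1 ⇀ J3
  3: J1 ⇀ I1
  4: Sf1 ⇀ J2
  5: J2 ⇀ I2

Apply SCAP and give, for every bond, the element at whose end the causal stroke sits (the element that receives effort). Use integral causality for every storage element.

bond 2 |J3  (Se1 (Se) sets effort on bond)
bond 4 |Sf1  (Sf1: flow source, stroke at near end)
bond 1 |J2  (only one flow-in slot at J3)
bond 0 |J1  (0-jn J2 has e-setter on 1)
bond 5 |I2  (common-e at J2 fixed by 1)
bond 3 |I1  (J1: last free bond brings flow in)

β0 |J1
β1 |J2
β2 |J3
β3 |I1
β4 |Sf1
β5 |I2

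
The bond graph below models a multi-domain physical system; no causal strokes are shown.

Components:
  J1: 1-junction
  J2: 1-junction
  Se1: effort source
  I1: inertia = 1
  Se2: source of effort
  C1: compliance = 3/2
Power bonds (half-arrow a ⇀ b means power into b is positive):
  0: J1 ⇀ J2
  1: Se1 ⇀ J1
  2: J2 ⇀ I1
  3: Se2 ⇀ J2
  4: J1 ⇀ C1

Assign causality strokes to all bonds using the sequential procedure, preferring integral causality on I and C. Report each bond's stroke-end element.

β1 →J1  (Se1 fixes effort; stroke away)
β3 →J2  (Se2: effort source, stroke at far end)
β2 →I1  (prefer integral on I1)
β0 →J2  (J2: bond 2 brought flow, rest push out)
β4 →J1  (J1 flow already set via bond 0)

#0 stroke→J2
#1 stroke→J1
#2 stroke→I1
#3 stroke→J2
#4 stroke→J1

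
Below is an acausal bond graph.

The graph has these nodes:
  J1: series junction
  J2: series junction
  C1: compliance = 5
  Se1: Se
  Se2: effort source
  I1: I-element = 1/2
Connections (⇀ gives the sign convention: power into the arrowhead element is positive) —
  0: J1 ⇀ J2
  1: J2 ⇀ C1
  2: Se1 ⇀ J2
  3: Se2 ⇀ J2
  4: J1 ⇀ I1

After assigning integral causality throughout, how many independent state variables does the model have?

2  (C1, I1 all integral)

#2 →J2  (source Se1 imposes e)
#3 →J2  (Se2: effort source, stroke at far end)
#1 →J2  (C1 outputs effort q/C1)
#0 →J1  (only one flow-in slot at J2)
#4 →I1  (closing 1-jn rule on J1)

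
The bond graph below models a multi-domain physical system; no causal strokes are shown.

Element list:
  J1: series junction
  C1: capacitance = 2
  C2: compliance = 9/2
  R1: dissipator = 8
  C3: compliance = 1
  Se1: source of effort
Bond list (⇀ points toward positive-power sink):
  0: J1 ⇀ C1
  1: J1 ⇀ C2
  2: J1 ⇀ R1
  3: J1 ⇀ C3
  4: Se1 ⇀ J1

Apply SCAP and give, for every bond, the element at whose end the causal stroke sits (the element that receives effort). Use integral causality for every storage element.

b0 |J1
b1 |J1
b2 |R1
b3 |J1
b4 |J1

#4 stroke at J1  (source Se1 imposes e)
#0 stroke at J1  (prefer integral on C1)
#1 stroke at J1  (C2 integral (e out))
#3 stroke at J1  (C3 integral (e out))
#2 stroke at R1  (J1: last free bond brings flow in)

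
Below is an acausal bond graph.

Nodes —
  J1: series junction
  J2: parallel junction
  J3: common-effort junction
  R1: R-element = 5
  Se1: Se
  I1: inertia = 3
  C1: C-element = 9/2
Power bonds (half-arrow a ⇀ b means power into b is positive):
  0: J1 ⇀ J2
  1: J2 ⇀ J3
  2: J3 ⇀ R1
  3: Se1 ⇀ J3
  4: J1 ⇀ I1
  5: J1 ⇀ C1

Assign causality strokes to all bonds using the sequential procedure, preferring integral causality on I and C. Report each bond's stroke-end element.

b0 →J1
b1 →J2
b2 →R1
b3 →J3
b4 →I1
b5 →J1

b3 stroke at J3  (Se1: effort source, stroke at far end)
b1 stroke at J2  (J3 effort already set via bond 3)
b2 stroke at R1  (0-jn J3 has e-setter on 3)
b0 stroke at J1  (common-e at J2 fixed by 1)
b4 stroke at I1  (I1 integral (f out))
b5 stroke at J1  (J1: bond 4 brought flow, rest push out)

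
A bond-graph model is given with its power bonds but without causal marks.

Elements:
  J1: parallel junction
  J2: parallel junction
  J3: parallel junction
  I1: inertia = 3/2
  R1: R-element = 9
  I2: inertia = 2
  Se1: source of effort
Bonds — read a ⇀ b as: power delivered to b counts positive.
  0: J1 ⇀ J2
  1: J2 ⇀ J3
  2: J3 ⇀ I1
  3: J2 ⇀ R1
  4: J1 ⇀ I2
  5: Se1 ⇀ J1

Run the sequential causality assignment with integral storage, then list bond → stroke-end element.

bond 0 →J2
bond 1 →J3
bond 2 →I1
bond 3 →R1
bond 4 →I2
bond 5 →J1

β5 →J1  (source Se1 imposes e)
β0 →J2  (J1 effort already set via bond 5)
β4 →I2  (0-jn J1 has e-setter on 5)
β1 →J3  (0-jn J2 has e-setter on 0)
β3 →R1  (J2: bond 0 brought effort, rest push out)
β2 →I1  (J3: bond 1 brought effort, rest push out)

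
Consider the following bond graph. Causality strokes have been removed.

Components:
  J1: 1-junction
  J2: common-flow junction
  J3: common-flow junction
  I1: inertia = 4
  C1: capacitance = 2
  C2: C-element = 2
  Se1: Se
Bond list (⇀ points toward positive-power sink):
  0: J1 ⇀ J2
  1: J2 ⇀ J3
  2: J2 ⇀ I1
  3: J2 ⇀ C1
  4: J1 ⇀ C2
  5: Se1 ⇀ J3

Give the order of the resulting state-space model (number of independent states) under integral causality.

β5 stroke at J3  (Se1 (Se) sets effort on bond)
β1 stroke at J2  (closing 1-jn rule on J3)
β2 stroke at I1  (I1 outputs flow p/I1)
β0 stroke at J2  (J2: bond 2 brought flow, rest push out)
β3 stroke at J2  (1-jn J2 has f-setter on 2)
β4 stroke at J1  (J1: bond 0 brought flow, rest push out)

3  (C1, C2, I1 all integral)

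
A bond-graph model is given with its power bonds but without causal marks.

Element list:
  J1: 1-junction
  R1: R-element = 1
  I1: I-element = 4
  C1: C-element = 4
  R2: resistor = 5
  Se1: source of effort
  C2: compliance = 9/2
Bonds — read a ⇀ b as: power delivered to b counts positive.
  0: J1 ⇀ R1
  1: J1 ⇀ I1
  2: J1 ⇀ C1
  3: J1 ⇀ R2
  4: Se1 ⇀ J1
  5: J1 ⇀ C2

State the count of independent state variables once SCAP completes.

#4 stroke at J1  (Se1 (Se) sets effort on bond)
#1 stroke at I1  (I1 integral (f out))
#0 stroke at J1  (J1: bond 1 brought flow, rest push out)
#2 stroke at J1  (1-jn J1 has f-setter on 1)
#3 stroke at J1  (J1 flow already set via bond 1)
#5 stroke at J1  (common-f at J1 fixed by 1)

3  (C1, C2, I1 all integral)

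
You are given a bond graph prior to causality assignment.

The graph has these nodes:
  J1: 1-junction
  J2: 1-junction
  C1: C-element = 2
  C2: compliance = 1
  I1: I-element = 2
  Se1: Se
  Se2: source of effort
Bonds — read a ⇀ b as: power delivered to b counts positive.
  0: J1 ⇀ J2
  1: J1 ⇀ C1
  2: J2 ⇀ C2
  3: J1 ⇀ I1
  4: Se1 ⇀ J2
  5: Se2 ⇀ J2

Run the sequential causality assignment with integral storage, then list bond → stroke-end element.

#4 |J2  (Se1 (Se) sets effort on bond)
#5 |J2  (Se2 fixes effort; stroke away)
#1 |J1  (C1: C, integral causality)
#2 |J2  (C2 integral (e out))
#0 |J1  (J2: last free bond brings flow in)
#3 |I1  (J1: last free bond brings flow in)

b0 |J1
b1 |J1
b2 |J2
b3 |I1
b4 |J2
b5 |J2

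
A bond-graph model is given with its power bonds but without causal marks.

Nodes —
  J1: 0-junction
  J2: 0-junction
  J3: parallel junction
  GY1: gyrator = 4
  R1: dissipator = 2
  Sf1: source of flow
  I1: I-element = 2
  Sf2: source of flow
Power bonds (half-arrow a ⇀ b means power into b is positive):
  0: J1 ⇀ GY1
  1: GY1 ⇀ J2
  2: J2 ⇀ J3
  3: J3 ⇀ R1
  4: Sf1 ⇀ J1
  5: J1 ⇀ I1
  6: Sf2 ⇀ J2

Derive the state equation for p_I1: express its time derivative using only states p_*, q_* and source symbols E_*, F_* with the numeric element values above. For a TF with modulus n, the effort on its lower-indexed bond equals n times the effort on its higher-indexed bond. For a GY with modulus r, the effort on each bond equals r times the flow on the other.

b4 |Sf1  (Sf1: flow source, stroke at near end)
b6 |Sf2  (Sf2 (Sf) sets flow on bond)
b5 |I1  (I1: I, integral causality)
b0 |J1  (J1: last free bond brings effort in)
b1 |J2  (through GY1, causality inverts; strokes same side of GY1)
b2 |J3  (J2: bond 1 brought effort, rest push out)
b3 |R1  (0-jn J3 has e-setter on 2)

dp_I1/dt = 8*F_Sf1 - 4*F_Sf2 - 4*p_I1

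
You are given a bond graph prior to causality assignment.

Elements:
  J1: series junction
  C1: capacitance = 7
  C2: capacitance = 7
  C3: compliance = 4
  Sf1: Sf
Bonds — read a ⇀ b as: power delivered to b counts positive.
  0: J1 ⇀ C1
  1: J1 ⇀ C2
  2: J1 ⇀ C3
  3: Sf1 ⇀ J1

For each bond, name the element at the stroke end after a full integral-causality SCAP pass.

b0 stroke→J1
b1 stroke→J1
b2 stroke→J1
b3 stroke→Sf1

b3 stroke at Sf1  (Sf1: flow source, stroke at near end)
b0 stroke at J1  (1-jn J1 has f-setter on 3)
b1 stroke at J1  (J1: bond 3 brought flow, rest push out)
b2 stroke at J1  (1-jn J1 has f-setter on 3)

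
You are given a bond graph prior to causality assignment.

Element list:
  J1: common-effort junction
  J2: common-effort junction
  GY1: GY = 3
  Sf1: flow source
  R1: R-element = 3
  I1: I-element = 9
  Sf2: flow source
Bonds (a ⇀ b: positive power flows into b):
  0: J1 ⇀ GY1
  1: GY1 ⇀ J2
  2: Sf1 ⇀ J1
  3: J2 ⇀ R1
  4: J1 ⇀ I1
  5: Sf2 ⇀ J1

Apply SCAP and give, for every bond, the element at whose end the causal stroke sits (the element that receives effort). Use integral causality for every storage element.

β2 →Sf1  (source Sf1 imposes f)
β5 →Sf2  (Sf2: flow source, stroke at near end)
β4 →I1  (prefer integral on I1)
β0 →J1  (J1: last free bond brings effort in)
β1 →J2  (GY1: gyrator matches bond 0)
β3 →R1  (0-jn J2 has e-setter on 1)

bond 0 stroke→J1
bond 1 stroke→J2
bond 2 stroke→Sf1
bond 3 stroke→R1
bond 4 stroke→I1
bond 5 stroke→Sf2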